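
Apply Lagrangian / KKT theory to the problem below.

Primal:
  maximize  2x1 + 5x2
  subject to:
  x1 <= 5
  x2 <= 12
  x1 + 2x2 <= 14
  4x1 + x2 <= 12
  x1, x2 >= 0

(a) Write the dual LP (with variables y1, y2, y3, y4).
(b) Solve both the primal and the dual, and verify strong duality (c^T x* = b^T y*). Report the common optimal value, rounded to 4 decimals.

The standard primal-dual pair for 'max c^T x s.t. A x <= b, x >= 0' is:
  Dual:  min b^T y  s.t.  A^T y >= c,  y >= 0.

So the dual LP is:
  minimize  5y1 + 12y2 + 14y3 + 12y4
  subject to:
    y1 + y3 + 4y4 >= 2
    y2 + 2y3 + y4 >= 5
    y1, y2, y3, y4 >= 0

Solving the primal: x* = (0, 7).
  primal value c^T x* = 35.
Solving the dual: y* = (0, 0, 2.5, 0).
  dual value b^T y* = 35.
Strong duality: c^T x* = b^T y*. Confirmed.

35


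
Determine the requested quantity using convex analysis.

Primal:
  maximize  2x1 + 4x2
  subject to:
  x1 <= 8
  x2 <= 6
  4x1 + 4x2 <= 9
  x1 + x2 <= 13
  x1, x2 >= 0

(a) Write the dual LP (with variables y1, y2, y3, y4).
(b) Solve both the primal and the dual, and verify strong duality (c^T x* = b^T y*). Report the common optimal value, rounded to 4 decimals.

The standard primal-dual pair for 'max c^T x s.t. A x <= b, x >= 0' is:
  Dual:  min b^T y  s.t.  A^T y >= c,  y >= 0.

So the dual LP is:
  minimize  8y1 + 6y2 + 9y3 + 13y4
  subject to:
    y1 + 4y3 + y4 >= 2
    y2 + 4y3 + y4 >= 4
    y1, y2, y3, y4 >= 0

Solving the primal: x* = (0, 2.25).
  primal value c^T x* = 9.
Solving the dual: y* = (0, 0, 1, 0).
  dual value b^T y* = 9.
Strong duality: c^T x* = b^T y*. Confirmed.

9


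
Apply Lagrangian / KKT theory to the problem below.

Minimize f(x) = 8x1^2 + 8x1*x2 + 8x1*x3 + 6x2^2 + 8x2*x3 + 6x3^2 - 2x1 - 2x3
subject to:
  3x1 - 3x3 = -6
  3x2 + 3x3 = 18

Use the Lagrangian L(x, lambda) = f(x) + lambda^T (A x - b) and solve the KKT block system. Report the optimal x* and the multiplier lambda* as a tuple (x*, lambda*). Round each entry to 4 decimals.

Form the Lagrangian:
  L(x, lambda) = (1/2) x^T Q x + c^T x + lambda^T (A x - b)
Stationarity (grad_x L = 0): Q x + c + A^T lambda = 0.
Primal feasibility: A x = b.

This gives the KKT block system:
  [ Q   A^T ] [ x     ]   [-c ]
  [ A    0  ] [ lambda ] = [ b ]

Solving the linear system:
  x*      = (-1.5, 5.5, 0.5)
  lambda* = (-7.3333, -19.3333)
  f(x*)   = 153

x* = (-1.5, 5.5, 0.5), lambda* = (-7.3333, -19.3333)


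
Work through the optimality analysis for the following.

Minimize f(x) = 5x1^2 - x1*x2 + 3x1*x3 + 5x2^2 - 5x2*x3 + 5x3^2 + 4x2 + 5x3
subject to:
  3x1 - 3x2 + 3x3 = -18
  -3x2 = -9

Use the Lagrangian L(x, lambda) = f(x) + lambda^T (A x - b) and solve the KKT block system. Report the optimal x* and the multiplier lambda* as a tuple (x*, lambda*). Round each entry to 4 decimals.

Form the Lagrangian:
  L(x, lambda) = (1/2) x^T Q x + c^T x + lambda^T (A x - b)
Stationarity (grad_x L = 0): Q x + c + A^T lambda = 0.
Primal feasibility: A x = b.

This gives the KKT block system:
  [ Q   A^T ] [ x     ]   [-c ]
  [ A    0  ] [ lambda ] = [ b ]

Solving the linear system:
  x*      = (-2, 3, -1)
  lambda* = (8.6667, 5)
  f(x*)   = 104

x* = (-2, 3, -1), lambda* = (8.6667, 5)


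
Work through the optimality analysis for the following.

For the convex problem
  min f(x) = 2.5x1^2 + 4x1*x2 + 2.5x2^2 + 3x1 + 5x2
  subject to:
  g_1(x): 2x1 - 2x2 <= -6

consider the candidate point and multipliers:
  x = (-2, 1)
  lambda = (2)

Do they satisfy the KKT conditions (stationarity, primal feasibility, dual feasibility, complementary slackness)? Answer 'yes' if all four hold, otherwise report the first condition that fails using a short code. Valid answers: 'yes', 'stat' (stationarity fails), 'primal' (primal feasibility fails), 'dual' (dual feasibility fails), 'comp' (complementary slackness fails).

Gradient of f: grad f(x) = Q x + c = (-3, 2)
Constraint values g_i(x) = a_i^T x - b_i:
  g_1((-2, 1)) = 0
Stationarity residual: grad f(x) + sum_i lambda_i a_i = (1, -2)
  -> stationarity FAILS
Primal feasibility (all g_i <= 0): OK
Dual feasibility (all lambda_i >= 0): OK
Complementary slackness (lambda_i * g_i(x) = 0 for all i): OK

Verdict: the first failing condition is stationarity -> stat.

stat


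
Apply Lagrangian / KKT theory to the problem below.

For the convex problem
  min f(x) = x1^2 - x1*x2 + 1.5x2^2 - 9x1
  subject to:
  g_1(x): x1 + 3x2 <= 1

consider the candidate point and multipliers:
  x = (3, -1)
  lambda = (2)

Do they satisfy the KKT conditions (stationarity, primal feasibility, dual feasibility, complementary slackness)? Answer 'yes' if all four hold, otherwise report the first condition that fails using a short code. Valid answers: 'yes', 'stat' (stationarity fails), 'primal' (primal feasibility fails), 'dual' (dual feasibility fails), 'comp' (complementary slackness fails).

Gradient of f: grad f(x) = Q x + c = (-2, -6)
Constraint values g_i(x) = a_i^T x - b_i:
  g_1((3, -1)) = -1
Stationarity residual: grad f(x) + sum_i lambda_i a_i = (0, 0)
  -> stationarity OK
Primal feasibility (all g_i <= 0): OK
Dual feasibility (all lambda_i >= 0): OK
Complementary slackness (lambda_i * g_i(x) = 0 for all i): FAILS

Verdict: the first failing condition is complementary_slackness -> comp.

comp


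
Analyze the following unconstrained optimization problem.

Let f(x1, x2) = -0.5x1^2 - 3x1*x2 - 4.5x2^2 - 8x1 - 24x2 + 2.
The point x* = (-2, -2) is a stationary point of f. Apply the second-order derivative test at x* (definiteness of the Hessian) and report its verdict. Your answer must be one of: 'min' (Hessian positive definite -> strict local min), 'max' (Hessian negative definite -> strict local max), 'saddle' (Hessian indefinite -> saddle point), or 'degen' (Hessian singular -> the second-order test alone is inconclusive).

Compute the Hessian H = grad^2 f:
  H = [[-1, -3], [-3, -9]]
Verify stationarity: grad f(x*) = H x* + g = (0, 0).
Eigenvalues of H: -10, 0.
H has a zero eigenvalue (singular; negative semidefinite but not definite), so H is neither positive definite, negative definite, nor indefinite. The second-order test alone is inconclusive -> degen.
(Indeed, f is constant along the null direction of H through x*, so x* is not a strict local extremum.)

degen


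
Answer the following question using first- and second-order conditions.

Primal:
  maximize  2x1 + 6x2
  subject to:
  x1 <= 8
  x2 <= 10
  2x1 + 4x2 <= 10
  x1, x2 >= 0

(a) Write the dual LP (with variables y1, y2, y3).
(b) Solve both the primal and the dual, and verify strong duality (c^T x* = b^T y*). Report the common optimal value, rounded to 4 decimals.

The standard primal-dual pair for 'max c^T x s.t. A x <= b, x >= 0' is:
  Dual:  min b^T y  s.t.  A^T y >= c,  y >= 0.

So the dual LP is:
  minimize  8y1 + 10y2 + 10y3
  subject to:
    y1 + 2y3 >= 2
    y2 + 4y3 >= 6
    y1, y2, y3 >= 0

Solving the primal: x* = (0, 2.5).
  primal value c^T x* = 15.
Solving the dual: y* = (0, 0, 1.5).
  dual value b^T y* = 15.
Strong duality: c^T x* = b^T y*. Confirmed.

15


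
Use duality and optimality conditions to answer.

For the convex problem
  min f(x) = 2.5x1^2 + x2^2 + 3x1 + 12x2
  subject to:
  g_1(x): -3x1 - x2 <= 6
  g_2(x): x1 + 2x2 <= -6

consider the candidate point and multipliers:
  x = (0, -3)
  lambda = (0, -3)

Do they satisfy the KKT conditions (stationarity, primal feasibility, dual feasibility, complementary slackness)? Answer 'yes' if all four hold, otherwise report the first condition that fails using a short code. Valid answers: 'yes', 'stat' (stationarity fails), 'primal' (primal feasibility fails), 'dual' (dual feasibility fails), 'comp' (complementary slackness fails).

Gradient of f: grad f(x) = Q x + c = (3, 6)
Constraint values g_i(x) = a_i^T x - b_i:
  g_1((0, -3)) = -3
  g_2((0, -3)) = 0
Stationarity residual: grad f(x) + sum_i lambda_i a_i = (0, 0)
  -> stationarity OK
Primal feasibility (all g_i <= 0): OK
Dual feasibility (all lambda_i >= 0): FAILS
Complementary slackness (lambda_i * g_i(x) = 0 for all i): OK

Verdict: the first failing condition is dual_feasibility -> dual.

dual


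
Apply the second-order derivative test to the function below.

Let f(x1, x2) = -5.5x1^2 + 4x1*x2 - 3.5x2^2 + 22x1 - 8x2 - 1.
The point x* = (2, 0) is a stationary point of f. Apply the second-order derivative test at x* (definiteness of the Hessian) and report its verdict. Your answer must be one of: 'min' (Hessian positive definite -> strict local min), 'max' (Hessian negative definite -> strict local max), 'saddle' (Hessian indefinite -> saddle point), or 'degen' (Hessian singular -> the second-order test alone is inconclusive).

Compute the Hessian H = grad^2 f:
  H = [[-11, 4], [4, -7]]
Verify stationarity: grad f(x*) = H x* + g = (0, 0).
Eigenvalues of H: -13.4721, -4.5279.
Both eigenvalues < 0, so H is negative definite -> x* is a strict local max.

max


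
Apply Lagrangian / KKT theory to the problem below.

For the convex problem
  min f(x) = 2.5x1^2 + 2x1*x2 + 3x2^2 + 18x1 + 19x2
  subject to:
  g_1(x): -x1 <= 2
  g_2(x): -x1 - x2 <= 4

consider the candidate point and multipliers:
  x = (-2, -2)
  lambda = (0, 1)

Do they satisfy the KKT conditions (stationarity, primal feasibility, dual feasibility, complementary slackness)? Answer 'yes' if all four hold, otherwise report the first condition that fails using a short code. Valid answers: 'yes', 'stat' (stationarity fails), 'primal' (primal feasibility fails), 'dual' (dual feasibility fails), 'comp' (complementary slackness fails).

Gradient of f: grad f(x) = Q x + c = (4, 3)
Constraint values g_i(x) = a_i^T x - b_i:
  g_1((-2, -2)) = 0
  g_2((-2, -2)) = 0
Stationarity residual: grad f(x) + sum_i lambda_i a_i = (3, 2)
  -> stationarity FAILS
Primal feasibility (all g_i <= 0): OK
Dual feasibility (all lambda_i >= 0): OK
Complementary slackness (lambda_i * g_i(x) = 0 for all i): OK

Verdict: the first failing condition is stationarity -> stat.

stat


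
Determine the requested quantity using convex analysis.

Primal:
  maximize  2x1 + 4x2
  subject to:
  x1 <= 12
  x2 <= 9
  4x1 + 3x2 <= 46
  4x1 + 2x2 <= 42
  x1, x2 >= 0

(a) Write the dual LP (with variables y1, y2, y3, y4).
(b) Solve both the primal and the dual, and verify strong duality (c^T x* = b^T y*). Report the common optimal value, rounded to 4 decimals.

The standard primal-dual pair for 'max c^T x s.t. A x <= b, x >= 0' is:
  Dual:  min b^T y  s.t.  A^T y >= c,  y >= 0.

So the dual LP is:
  minimize  12y1 + 9y2 + 46y3 + 42y4
  subject to:
    y1 + 4y3 + 4y4 >= 2
    y2 + 3y3 + 2y4 >= 4
    y1, y2, y3, y4 >= 0

Solving the primal: x* = (4.75, 9).
  primal value c^T x* = 45.5.
Solving the dual: y* = (0, 2.5, 0.5, 0).
  dual value b^T y* = 45.5.
Strong duality: c^T x* = b^T y*. Confirmed.

45.5


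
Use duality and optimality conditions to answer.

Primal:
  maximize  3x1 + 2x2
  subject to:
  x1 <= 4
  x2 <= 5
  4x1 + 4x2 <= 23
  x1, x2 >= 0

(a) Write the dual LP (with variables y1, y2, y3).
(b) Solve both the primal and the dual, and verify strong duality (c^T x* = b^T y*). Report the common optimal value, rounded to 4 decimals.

The standard primal-dual pair for 'max c^T x s.t. A x <= b, x >= 0' is:
  Dual:  min b^T y  s.t.  A^T y >= c,  y >= 0.

So the dual LP is:
  minimize  4y1 + 5y2 + 23y3
  subject to:
    y1 + 4y3 >= 3
    y2 + 4y3 >= 2
    y1, y2, y3 >= 0

Solving the primal: x* = (4, 1.75).
  primal value c^T x* = 15.5.
Solving the dual: y* = (1, 0, 0.5).
  dual value b^T y* = 15.5.
Strong duality: c^T x* = b^T y*. Confirmed.

15.5


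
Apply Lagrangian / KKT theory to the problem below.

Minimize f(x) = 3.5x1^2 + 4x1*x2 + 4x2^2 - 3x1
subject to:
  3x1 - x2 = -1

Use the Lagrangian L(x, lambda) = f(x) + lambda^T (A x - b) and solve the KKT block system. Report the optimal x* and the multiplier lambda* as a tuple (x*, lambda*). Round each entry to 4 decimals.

Form the Lagrangian:
  L(x, lambda) = (1/2) x^T Q x + c^T x + lambda^T (A x - b)
Stationarity (grad_x L = 0): Q x + c + A^T lambda = 0.
Primal feasibility: A x = b.

This gives the KKT block system:
  [ Q   A^T ] [ x     ]   [-c ]
  [ A    0  ] [ lambda ] = [ b ]

Solving the linear system:
  x*      = (-0.2427, 0.2718)
  lambda* = (1.2039)
  f(x*)   = 0.966

x* = (-0.2427, 0.2718), lambda* = (1.2039)


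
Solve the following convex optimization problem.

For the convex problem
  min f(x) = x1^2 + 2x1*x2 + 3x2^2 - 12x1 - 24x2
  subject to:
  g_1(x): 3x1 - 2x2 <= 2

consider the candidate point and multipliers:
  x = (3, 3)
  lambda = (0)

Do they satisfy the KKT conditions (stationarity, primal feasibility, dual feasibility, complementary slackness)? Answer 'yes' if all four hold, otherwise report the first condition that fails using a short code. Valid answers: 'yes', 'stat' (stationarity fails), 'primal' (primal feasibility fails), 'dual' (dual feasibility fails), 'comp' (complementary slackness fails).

Gradient of f: grad f(x) = Q x + c = (0, 0)
Constraint values g_i(x) = a_i^T x - b_i:
  g_1((3, 3)) = 1
Stationarity residual: grad f(x) + sum_i lambda_i a_i = (0, 0)
  -> stationarity OK
Primal feasibility (all g_i <= 0): FAILS
Dual feasibility (all lambda_i >= 0): OK
Complementary slackness (lambda_i * g_i(x) = 0 for all i): OK

Verdict: the first failing condition is primal_feasibility -> primal.

primal


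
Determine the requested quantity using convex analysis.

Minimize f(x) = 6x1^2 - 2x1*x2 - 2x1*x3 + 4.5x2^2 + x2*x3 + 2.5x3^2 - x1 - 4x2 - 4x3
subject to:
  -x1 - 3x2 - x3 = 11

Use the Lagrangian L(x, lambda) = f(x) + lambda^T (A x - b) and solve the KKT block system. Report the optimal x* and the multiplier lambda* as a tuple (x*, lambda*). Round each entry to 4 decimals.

Form the Lagrangian:
  L(x, lambda) = (1/2) x^T Q x + c^T x + lambda^T (A x - b)
Stationarity (grad_x L = 0): Q x + c + A^T lambda = 0.
Primal feasibility: A x = b.

This gives the KKT block system:
  [ Q   A^T ] [ x     ]   [-c ]
  [ A    0  ] [ lambda ] = [ b ]

Solving the linear system:
  x*      = (-1.3509, -2.8684, -1.0439)
  lambda* = (-9.386)
  f(x*)   = 60.1228

x* = (-1.3509, -2.8684, -1.0439), lambda* = (-9.386)


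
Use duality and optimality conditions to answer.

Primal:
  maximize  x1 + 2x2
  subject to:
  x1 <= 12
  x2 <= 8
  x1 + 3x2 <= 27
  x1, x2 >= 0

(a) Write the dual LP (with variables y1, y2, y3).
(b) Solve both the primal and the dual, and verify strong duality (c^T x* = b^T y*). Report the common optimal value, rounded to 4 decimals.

The standard primal-dual pair for 'max c^T x s.t. A x <= b, x >= 0' is:
  Dual:  min b^T y  s.t.  A^T y >= c,  y >= 0.

So the dual LP is:
  minimize  12y1 + 8y2 + 27y3
  subject to:
    y1 + y3 >= 1
    y2 + 3y3 >= 2
    y1, y2, y3 >= 0

Solving the primal: x* = (12, 5).
  primal value c^T x* = 22.
Solving the dual: y* = (0.3333, 0, 0.6667).
  dual value b^T y* = 22.
Strong duality: c^T x* = b^T y*. Confirmed.

22


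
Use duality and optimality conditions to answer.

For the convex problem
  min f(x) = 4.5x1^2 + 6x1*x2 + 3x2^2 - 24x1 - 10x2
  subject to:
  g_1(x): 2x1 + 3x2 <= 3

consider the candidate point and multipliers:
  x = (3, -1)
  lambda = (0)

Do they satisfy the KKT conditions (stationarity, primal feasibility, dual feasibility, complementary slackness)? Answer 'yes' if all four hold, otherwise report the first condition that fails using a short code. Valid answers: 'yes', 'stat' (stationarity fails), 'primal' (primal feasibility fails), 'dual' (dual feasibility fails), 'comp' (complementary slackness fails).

Gradient of f: grad f(x) = Q x + c = (-3, 2)
Constraint values g_i(x) = a_i^T x - b_i:
  g_1((3, -1)) = 0
Stationarity residual: grad f(x) + sum_i lambda_i a_i = (-3, 2)
  -> stationarity FAILS
Primal feasibility (all g_i <= 0): OK
Dual feasibility (all lambda_i >= 0): OK
Complementary slackness (lambda_i * g_i(x) = 0 for all i): OK

Verdict: the first failing condition is stationarity -> stat.

stat


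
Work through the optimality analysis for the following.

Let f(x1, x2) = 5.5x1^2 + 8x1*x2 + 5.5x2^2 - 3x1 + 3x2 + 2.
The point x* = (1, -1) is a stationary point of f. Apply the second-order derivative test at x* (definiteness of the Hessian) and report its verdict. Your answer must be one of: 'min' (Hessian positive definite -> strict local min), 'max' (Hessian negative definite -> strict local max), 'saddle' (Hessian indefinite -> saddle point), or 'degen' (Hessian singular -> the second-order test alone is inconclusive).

Compute the Hessian H = grad^2 f:
  H = [[11, 8], [8, 11]]
Verify stationarity: grad f(x*) = H x* + g = (0, 0).
Eigenvalues of H: 3, 19.
Both eigenvalues > 0, so H is positive definite -> x* is a strict local min.

min


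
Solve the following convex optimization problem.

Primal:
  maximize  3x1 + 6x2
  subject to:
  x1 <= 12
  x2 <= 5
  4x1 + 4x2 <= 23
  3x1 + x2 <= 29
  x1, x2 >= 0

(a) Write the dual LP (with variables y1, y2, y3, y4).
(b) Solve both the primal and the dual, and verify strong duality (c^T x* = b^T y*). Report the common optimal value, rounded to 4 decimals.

The standard primal-dual pair for 'max c^T x s.t. A x <= b, x >= 0' is:
  Dual:  min b^T y  s.t.  A^T y >= c,  y >= 0.

So the dual LP is:
  minimize  12y1 + 5y2 + 23y3 + 29y4
  subject to:
    y1 + 4y3 + 3y4 >= 3
    y2 + 4y3 + y4 >= 6
    y1, y2, y3, y4 >= 0

Solving the primal: x* = (0.75, 5).
  primal value c^T x* = 32.25.
Solving the dual: y* = (0, 3, 0.75, 0).
  dual value b^T y* = 32.25.
Strong duality: c^T x* = b^T y*. Confirmed.

32.25


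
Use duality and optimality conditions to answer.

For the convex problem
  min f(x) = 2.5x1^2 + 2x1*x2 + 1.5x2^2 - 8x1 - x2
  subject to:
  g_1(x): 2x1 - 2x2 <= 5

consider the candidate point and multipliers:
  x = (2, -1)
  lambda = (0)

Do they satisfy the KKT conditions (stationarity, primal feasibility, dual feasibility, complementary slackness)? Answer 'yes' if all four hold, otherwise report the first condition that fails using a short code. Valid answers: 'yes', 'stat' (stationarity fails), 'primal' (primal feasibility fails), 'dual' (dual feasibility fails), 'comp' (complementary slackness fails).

Gradient of f: grad f(x) = Q x + c = (0, 0)
Constraint values g_i(x) = a_i^T x - b_i:
  g_1((2, -1)) = 1
Stationarity residual: grad f(x) + sum_i lambda_i a_i = (0, 0)
  -> stationarity OK
Primal feasibility (all g_i <= 0): FAILS
Dual feasibility (all lambda_i >= 0): OK
Complementary slackness (lambda_i * g_i(x) = 0 for all i): OK

Verdict: the first failing condition is primal_feasibility -> primal.

primal


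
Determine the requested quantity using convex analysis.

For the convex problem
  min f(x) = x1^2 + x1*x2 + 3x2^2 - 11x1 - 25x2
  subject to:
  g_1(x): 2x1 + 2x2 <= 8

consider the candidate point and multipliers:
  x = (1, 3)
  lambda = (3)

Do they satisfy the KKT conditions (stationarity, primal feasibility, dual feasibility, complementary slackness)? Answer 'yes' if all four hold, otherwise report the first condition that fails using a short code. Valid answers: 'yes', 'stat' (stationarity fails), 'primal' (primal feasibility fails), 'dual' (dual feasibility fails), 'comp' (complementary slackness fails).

Gradient of f: grad f(x) = Q x + c = (-6, -6)
Constraint values g_i(x) = a_i^T x - b_i:
  g_1((1, 3)) = 0
Stationarity residual: grad f(x) + sum_i lambda_i a_i = (0, 0)
  -> stationarity OK
Primal feasibility (all g_i <= 0): OK
Dual feasibility (all lambda_i >= 0): OK
Complementary slackness (lambda_i * g_i(x) = 0 for all i): OK

Verdict: yes, KKT holds.

yes


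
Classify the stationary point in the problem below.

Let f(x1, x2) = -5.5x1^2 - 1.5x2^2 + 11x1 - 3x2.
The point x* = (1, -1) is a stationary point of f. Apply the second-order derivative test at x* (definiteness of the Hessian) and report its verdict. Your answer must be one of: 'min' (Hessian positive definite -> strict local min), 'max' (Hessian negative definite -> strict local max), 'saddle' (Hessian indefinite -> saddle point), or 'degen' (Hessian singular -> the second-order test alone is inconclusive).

Compute the Hessian H = grad^2 f:
  H = [[-11, 0], [0, -3]]
Verify stationarity: grad f(x*) = H x* + g = (0, 0).
Eigenvalues of H: -11, -3.
Both eigenvalues < 0, so H is negative definite -> x* is a strict local max.

max


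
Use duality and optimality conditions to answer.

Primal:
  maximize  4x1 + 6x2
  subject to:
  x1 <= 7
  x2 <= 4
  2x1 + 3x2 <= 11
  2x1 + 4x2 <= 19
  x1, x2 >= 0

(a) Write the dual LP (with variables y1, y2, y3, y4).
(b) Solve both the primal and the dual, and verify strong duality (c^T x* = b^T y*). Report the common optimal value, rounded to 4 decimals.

The standard primal-dual pair for 'max c^T x s.t. A x <= b, x >= 0' is:
  Dual:  min b^T y  s.t.  A^T y >= c,  y >= 0.

So the dual LP is:
  minimize  7y1 + 4y2 + 11y3 + 19y4
  subject to:
    y1 + 2y3 + 2y4 >= 4
    y2 + 3y3 + 4y4 >= 6
    y1, y2, y3, y4 >= 0

Solving the primal: x* = (5.5, 0).
  primal value c^T x* = 22.
Solving the dual: y* = (0, 0, 2, 0).
  dual value b^T y* = 22.
Strong duality: c^T x* = b^T y*. Confirmed.

22


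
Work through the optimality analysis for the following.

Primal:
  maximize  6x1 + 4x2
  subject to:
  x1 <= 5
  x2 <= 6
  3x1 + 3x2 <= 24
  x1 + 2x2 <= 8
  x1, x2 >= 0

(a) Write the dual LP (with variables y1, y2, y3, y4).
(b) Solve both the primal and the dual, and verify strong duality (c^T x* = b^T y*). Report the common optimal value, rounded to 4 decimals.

The standard primal-dual pair for 'max c^T x s.t. A x <= b, x >= 0' is:
  Dual:  min b^T y  s.t.  A^T y >= c,  y >= 0.

So the dual LP is:
  minimize  5y1 + 6y2 + 24y3 + 8y4
  subject to:
    y1 + 3y3 + y4 >= 6
    y2 + 3y3 + 2y4 >= 4
    y1, y2, y3, y4 >= 0

Solving the primal: x* = (5, 1.5).
  primal value c^T x* = 36.
Solving the dual: y* = (4, 0, 0, 2).
  dual value b^T y* = 36.
Strong duality: c^T x* = b^T y*. Confirmed.

36


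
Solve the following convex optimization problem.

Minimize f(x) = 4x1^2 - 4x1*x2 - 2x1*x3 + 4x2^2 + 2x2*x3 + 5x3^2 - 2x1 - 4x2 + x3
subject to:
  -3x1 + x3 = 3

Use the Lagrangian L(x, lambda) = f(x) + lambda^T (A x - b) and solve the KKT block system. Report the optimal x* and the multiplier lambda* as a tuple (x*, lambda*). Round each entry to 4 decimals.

Form the Lagrangian:
  L(x, lambda) = (1/2) x^T Q x + c^T x + lambda^T (A x - b)
Stationarity (grad_x L = 0): Q x + c + A^T lambda = 0.
Primal feasibility: A x = b.

This gives the KKT block system:
  [ Q   A^T ] [ x     ]   [-c ]
  [ A    0  ] [ lambda ] = [ b ]

Solving the linear system:
  x*      = (-0.9883, -0.0029, 0.0351)
  lambda* = (-3.3216)
  f(x*)   = 5.9942

x* = (-0.9883, -0.0029, 0.0351), lambda* = (-3.3216)


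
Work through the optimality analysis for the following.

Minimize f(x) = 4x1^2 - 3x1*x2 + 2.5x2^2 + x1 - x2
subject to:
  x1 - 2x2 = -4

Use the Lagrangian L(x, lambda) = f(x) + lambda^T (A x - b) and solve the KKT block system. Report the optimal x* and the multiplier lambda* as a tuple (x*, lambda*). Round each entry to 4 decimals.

Form the Lagrangian:
  L(x, lambda) = (1/2) x^T Q x + c^T x + lambda^T (A x - b)
Stationarity (grad_x L = 0): Q x + c + A^T lambda = 0.
Primal feasibility: A x = b.

This gives the KKT block system:
  [ Q   A^T ] [ x     ]   [-c ]
  [ A    0  ] [ lambda ] = [ b ]

Solving the linear system:
  x*      = (0.08, 2.04)
  lambda* = (4.48)
  f(x*)   = 7.98

x* = (0.08, 2.04), lambda* = (4.48)


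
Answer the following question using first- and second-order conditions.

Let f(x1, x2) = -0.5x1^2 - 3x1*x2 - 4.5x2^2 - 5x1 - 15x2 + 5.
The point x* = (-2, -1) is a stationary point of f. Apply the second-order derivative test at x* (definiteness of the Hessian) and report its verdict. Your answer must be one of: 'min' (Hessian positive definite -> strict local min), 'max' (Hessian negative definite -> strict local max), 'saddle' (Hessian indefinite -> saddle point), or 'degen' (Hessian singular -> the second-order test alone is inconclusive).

Compute the Hessian H = grad^2 f:
  H = [[-1, -3], [-3, -9]]
Verify stationarity: grad f(x*) = H x* + g = (0, 0).
Eigenvalues of H: -10, 0.
H has a zero eigenvalue (singular; negative semidefinite but not definite), so H is neither positive definite, negative definite, nor indefinite. The second-order test alone is inconclusive -> degen.
(Indeed, f is constant along the null direction of H through x*, so x* is not a strict local extremum.)

degen


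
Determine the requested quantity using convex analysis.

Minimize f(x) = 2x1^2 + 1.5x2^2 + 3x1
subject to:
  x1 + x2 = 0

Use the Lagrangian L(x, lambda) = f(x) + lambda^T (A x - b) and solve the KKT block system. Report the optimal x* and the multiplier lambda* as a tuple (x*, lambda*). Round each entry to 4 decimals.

Form the Lagrangian:
  L(x, lambda) = (1/2) x^T Q x + c^T x + lambda^T (A x - b)
Stationarity (grad_x L = 0): Q x + c + A^T lambda = 0.
Primal feasibility: A x = b.

This gives the KKT block system:
  [ Q   A^T ] [ x     ]   [-c ]
  [ A    0  ] [ lambda ] = [ b ]

Solving the linear system:
  x*      = (-0.4286, 0.4286)
  lambda* = (-1.2857)
  f(x*)   = -0.6429

x* = (-0.4286, 0.4286), lambda* = (-1.2857)


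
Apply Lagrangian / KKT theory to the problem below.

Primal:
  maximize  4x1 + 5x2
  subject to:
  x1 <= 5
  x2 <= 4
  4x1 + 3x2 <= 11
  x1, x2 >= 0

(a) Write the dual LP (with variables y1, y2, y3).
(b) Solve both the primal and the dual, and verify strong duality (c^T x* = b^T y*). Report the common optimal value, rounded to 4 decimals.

The standard primal-dual pair for 'max c^T x s.t. A x <= b, x >= 0' is:
  Dual:  min b^T y  s.t.  A^T y >= c,  y >= 0.

So the dual LP is:
  minimize  5y1 + 4y2 + 11y3
  subject to:
    y1 + 4y3 >= 4
    y2 + 3y3 >= 5
    y1, y2, y3 >= 0

Solving the primal: x* = (0, 3.6667).
  primal value c^T x* = 18.3333.
Solving the dual: y* = (0, 0, 1.6667).
  dual value b^T y* = 18.3333.
Strong duality: c^T x* = b^T y*. Confirmed.

18.3333


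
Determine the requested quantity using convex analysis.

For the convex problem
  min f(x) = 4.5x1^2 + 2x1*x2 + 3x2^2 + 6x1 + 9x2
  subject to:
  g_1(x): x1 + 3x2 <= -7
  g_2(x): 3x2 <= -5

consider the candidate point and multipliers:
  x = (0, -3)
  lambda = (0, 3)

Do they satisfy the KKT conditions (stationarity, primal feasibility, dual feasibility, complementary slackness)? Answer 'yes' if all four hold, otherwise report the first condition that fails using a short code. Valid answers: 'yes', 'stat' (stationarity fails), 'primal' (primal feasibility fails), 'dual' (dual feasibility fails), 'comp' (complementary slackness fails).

Gradient of f: grad f(x) = Q x + c = (0, -9)
Constraint values g_i(x) = a_i^T x - b_i:
  g_1((0, -3)) = -2
  g_2((0, -3)) = -4
Stationarity residual: grad f(x) + sum_i lambda_i a_i = (0, 0)
  -> stationarity OK
Primal feasibility (all g_i <= 0): OK
Dual feasibility (all lambda_i >= 0): OK
Complementary slackness (lambda_i * g_i(x) = 0 for all i): FAILS

Verdict: the first failing condition is complementary_slackness -> comp.

comp


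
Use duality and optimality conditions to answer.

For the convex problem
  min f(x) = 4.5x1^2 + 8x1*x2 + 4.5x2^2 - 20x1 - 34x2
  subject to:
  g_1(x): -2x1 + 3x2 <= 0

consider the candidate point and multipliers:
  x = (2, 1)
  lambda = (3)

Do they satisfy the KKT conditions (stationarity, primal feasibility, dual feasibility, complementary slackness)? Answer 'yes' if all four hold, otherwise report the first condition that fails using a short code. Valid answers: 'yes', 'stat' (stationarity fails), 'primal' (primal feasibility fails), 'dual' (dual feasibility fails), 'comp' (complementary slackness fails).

Gradient of f: grad f(x) = Q x + c = (6, -9)
Constraint values g_i(x) = a_i^T x - b_i:
  g_1((2, 1)) = -1
Stationarity residual: grad f(x) + sum_i lambda_i a_i = (0, 0)
  -> stationarity OK
Primal feasibility (all g_i <= 0): OK
Dual feasibility (all lambda_i >= 0): OK
Complementary slackness (lambda_i * g_i(x) = 0 for all i): FAILS

Verdict: the first failing condition is complementary_slackness -> comp.

comp


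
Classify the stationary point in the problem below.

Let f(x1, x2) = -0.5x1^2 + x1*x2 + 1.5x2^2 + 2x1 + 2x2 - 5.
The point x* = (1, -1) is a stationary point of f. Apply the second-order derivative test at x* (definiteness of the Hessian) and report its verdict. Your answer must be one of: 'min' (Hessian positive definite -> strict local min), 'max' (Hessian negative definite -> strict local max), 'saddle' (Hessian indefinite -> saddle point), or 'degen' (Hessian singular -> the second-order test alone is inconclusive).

Compute the Hessian H = grad^2 f:
  H = [[-1, 1], [1, 3]]
Verify stationarity: grad f(x*) = H x* + g = (0, 0).
Eigenvalues of H: -1.2361, 3.2361.
Eigenvalues have mixed signs, so H is indefinite -> x* is a saddle point.

saddle


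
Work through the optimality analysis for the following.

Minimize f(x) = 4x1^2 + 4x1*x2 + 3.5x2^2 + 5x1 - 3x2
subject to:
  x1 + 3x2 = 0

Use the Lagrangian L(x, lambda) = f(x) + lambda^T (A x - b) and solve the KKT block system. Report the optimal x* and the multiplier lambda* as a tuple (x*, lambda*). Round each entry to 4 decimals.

Form the Lagrangian:
  L(x, lambda) = (1/2) x^T Q x + c^T x + lambda^T (A x - b)
Stationarity (grad_x L = 0): Q x + c + A^T lambda = 0.
Primal feasibility: A x = b.

This gives the KKT block system:
  [ Q   A^T ] [ x     ]   [-c ]
  [ A    0  ] [ lambda ] = [ b ]

Solving the linear system:
  x*      = (-0.9818, 0.3273)
  lambda* = (1.5455)
  f(x*)   = -2.9455

x* = (-0.9818, 0.3273), lambda* = (1.5455)


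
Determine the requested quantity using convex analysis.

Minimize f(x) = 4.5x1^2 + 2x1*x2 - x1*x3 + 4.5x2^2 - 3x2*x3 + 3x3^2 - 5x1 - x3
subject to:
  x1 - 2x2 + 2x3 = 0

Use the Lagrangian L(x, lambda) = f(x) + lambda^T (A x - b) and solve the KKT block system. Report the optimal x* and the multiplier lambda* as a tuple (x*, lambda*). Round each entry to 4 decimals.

Form the Lagrangian:
  L(x, lambda) = (1/2) x^T Q x + c^T x + lambda^T (A x - b)
Stationarity (grad_x L = 0): Q x + c + A^T lambda = 0.
Primal feasibility: A x = b.

This gives the KKT block system:
  [ Q   A^T ] [ x     ]   [-c ]
  [ A    0  ] [ lambda ] = [ b ]

Solving the linear system:
  x*      = (0.3971, 0.1332, -0.0654)
  lambda* = (1.0944)
  f(x*)   = -0.96

x* = (0.3971, 0.1332, -0.0654), lambda* = (1.0944)


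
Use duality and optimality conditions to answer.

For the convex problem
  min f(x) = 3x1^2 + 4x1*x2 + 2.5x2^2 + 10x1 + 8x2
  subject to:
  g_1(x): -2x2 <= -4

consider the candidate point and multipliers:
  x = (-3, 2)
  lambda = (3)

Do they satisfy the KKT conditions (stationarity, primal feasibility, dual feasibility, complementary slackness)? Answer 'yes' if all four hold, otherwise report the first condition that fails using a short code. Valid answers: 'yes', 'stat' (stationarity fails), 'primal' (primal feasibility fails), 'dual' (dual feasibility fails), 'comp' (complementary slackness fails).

Gradient of f: grad f(x) = Q x + c = (0, 6)
Constraint values g_i(x) = a_i^T x - b_i:
  g_1((-3, 2)) = 0
Stationarity residual: grad f(x) + sum_i lambda_i a_i = (0, 0)
  -> stationarity OK
Primal feasibility (all g_i <= 0): OK
Dual feasibility (all lambda_i >= 0): OK
Complementary slackness (lambda_i * g_i(x) = 0 for all i): OK

Verdict: yes, KKT holds.

yes


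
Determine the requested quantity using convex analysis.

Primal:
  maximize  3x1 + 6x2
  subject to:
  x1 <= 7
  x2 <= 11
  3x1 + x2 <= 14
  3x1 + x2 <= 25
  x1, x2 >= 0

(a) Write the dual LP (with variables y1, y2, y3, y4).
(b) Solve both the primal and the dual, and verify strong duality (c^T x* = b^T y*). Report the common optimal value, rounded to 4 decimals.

The standard primal-dual pair for 'max c^T x s.t. A x <= b, x >= 0' is:
  Dual:  min b^T y  s.t.  A^T y >= c,  y >= 0.

So the dual LP is:
  minimize  7y1 + 11y2 + 14y3 + 25y4
  subject to:
    y1 + 3y3 + 3y4 >= 3
    y2 + y3 + y4 >= 6
    y1, y2, y3, y4 >= 0

Solving the primal: x* = (1, 11).
  primal value c^T x* = 69.
Solving the dual: y* = (0, 5, 1, 0).
  dual value b^T y* = 69.
Strong duality: c^T x* = b^T y*. Confirmed.

69


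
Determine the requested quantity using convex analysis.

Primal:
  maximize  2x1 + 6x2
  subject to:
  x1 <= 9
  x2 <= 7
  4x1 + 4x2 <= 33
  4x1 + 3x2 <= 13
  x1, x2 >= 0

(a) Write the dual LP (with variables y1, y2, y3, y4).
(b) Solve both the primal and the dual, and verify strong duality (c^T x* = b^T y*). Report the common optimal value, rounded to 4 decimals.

The standard primal-dual pair for 'max c^T x s.t. A x <= b, x >= 0' is:
  Dual:  min b^T y  s.t.  A^T y >= c,  y >= 0.

So the dual LP is:
  minimize  9y1 + 7y2 + 33y3 + 13y4
  subject to:
    y1 + 4y3 + 4y4 >= 2
    y2 + 4y3 + 3y4 >= 6
    y1, y2, y3, y4 >= 0

Solving the primal: x* = (0, 4.3333).
  primal value c^T x* = 26.
Solving the dual: y* = (0, 0, 0, 2).
  dual value b^T y* = 26.
Strong duality: c^T x* = b^T y*. Confirmed.

26


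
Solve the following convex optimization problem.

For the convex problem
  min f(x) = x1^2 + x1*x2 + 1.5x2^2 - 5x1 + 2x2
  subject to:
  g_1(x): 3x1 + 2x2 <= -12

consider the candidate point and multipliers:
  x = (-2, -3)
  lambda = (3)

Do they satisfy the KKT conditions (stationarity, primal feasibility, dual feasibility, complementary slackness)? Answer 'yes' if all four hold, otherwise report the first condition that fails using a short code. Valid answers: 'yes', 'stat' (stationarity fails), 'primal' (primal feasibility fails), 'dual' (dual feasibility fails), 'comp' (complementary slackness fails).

Gradient of f: grad f(x) = Q x + c = (-12, -9)
Constraint values g_i(x) = a_i^T x - b_i:
  g_1((-2, -3)) = 0
Stationarity residual: grad f(x) + sum_i lambda_i a_i = (-3, -3)
  -> stationarity FAILS
Primal feasibility (all g_i <= 0): OK
Dual feasibility (all lambda_i >= 0): OK
Complementary slackness (lambda_i * g_i(x) = 0 for all i): OK

Verdict: the first failing condition is stationarity -> stat.

stat


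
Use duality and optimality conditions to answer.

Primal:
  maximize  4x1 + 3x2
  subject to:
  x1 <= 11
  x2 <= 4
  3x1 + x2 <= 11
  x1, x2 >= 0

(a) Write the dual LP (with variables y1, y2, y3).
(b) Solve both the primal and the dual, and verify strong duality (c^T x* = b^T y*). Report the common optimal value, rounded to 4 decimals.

The standard primal-dual pair for 'max c^T x s.t. A x <= b, x >= 0' is:
  Dual:  min b^T y  s.t.  A^T y >= c,  y >= 0.

So the dual LP is:
  minimize  11y1 + 4y2 + 11y3
  subject to:
    y1 + 3y3 >= 4
    y2 + y3 >= 3
    y1, y2, y3 >= 0

Solving the primal: x* = (2.3333, 4).
  primal value c^T x* = 21.3333.
Solving the dual: y* = (0, 1.6667, 1.3333).
  dual value b^T y* = 21.3333.
Strong duality: c^T x* = b^T y*. Confirmed.

21.3333


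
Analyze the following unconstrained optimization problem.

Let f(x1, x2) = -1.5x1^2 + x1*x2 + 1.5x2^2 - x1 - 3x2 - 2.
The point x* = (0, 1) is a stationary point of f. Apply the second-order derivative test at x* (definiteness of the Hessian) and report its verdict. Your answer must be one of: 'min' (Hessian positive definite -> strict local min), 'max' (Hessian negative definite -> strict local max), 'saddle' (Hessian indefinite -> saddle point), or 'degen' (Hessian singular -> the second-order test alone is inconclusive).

Compute the Hessian H = grad^2 f:
  H = [[-3, 1], [1, 3]]
Verify stationarity: grad f(x*) = H x* + g = (0, 0).
Eigenvalues of H: -3.1623, 3.1623.
Eigenvalues have mixed signs, so H is indefinite -> x* is a saddle point.

saddle


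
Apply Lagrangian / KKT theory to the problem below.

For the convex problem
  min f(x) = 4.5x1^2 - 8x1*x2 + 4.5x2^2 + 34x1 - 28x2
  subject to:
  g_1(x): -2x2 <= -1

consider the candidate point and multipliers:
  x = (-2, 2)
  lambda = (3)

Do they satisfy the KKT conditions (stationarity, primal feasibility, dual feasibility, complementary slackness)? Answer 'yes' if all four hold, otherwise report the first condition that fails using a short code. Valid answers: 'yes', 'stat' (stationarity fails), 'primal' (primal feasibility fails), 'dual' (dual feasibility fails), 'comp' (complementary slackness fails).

Gradient of f: grad f(x) = Q x + c = (0, 6)
Constraint values g_i(x) = a_i^T x - b_i:
  g_1((-2, 2)) = -3
Stationarity residual: grad f(x) + sum_i lambda_i a_i = (0, 0)
  -> stationarity OK
Primal feasibility (all g_i <= 0): OK
Dual feasibility (all lambda_i >= 0): OK
Complementary slackness (lambda_i * g_i(x) = 0 for all i): FAILS

Verdict: the first failing condition is complementary_slackness -> comp.

comp


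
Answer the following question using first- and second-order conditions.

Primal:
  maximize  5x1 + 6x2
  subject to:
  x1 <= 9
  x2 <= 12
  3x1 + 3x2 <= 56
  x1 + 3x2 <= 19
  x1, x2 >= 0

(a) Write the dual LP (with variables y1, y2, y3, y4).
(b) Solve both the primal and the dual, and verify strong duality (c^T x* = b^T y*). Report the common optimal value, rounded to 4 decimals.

The standard primal-dual pair for 'max c^T x s.t. A x <= b, x >= 0' is:
  Dual:  min b^T y  s.t.  A^T y >= c,  y >= 0.

So the dual LP is:
  minimize  9y1 + 12y2 + 56y3 + 19y4
  subject to:
    y1 + 3y3 + y4 >= 5
    y2 + 3y3 + 3y4 >= 6
    y1, y2, y3, y4 >= 0

Solving the primal: x* = (9, 3.3333).
  primal value c^T x* = 65.
Solving the dual: y* = (3, 0, 0, 2).
  dual value b^T y* = 65.
Strong duality: c^T x* = b^T y*. Confirmed.

65


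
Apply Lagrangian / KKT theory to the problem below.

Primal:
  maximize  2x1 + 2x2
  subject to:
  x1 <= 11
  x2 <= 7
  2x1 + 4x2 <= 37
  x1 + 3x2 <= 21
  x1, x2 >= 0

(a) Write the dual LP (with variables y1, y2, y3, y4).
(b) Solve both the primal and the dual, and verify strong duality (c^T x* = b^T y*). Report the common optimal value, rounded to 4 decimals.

The standard primal-dual pair for 'max c^T x s.t. A x <= b, x >= 0' is:
  Dual:  min b^T y  s.t.  A^T y >= c,  y >= 0.

So the dual LP is:
  minimize  11y1 + 7y2 + 37y3 + 21y4
  subject to:
    y1 + 2y3 + y4 >= 2
    y2 + 4y3 + 3y4 >= 2
    y1, y2, y3, y4 >= 0

Solving the primal: x* = (11, 3.3333).
  primal value c^T x* = 28.6667.
Solving the dual: y* = (1.3333, 0, 0, 0.6667).
  dual value b^T y* = 28.6667.
Strong duality: c^T x* = b^T y*. Confirmed.

28.6667


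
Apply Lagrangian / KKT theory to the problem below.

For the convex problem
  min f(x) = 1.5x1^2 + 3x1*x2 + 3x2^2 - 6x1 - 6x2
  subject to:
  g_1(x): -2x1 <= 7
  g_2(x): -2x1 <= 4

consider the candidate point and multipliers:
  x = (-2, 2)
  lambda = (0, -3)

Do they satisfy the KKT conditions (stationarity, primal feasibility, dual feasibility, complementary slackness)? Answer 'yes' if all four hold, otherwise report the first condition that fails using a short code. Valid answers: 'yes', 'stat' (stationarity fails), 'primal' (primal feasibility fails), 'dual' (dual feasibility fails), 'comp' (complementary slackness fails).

Gradient of f: grad f(x) = Q x + c = (-6, 0)
Constraint values g_i(x) = a_i^T x - b_i:
  g_1((-2, 2)) = -3
  g_2((-2, 2)) = 0
Stationarity residual: grad f(x) + sum_i lambda_i a_i = (0, 0)
  -> stationarity OK
Primal feasibility (all g_i <= 0): OK
Dual feasibility (all lambda_i >= 0): FAILS
Complementary slackness (lambda_i * g_i(x) = 0 for all i): OK

Verdict: the first failing condition is dual_feasibility -> dual.

dual


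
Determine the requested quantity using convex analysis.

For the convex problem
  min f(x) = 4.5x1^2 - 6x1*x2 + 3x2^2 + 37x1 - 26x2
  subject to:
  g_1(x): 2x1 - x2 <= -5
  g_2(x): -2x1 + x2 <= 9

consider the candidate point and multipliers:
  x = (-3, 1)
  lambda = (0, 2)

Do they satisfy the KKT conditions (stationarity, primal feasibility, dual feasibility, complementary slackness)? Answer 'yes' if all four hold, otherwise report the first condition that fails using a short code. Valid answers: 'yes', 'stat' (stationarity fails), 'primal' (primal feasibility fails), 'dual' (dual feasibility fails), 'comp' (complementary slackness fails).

Gradient of f: grad f(x) = Q x + c = (4, -2)
Constraint values g_i(x) = a_i^T x - b_i:
  g_1((-3, 1)) = -2
  g_2((-3, 1)) = -2
Stationarity residual: grad f(x) + sum_i lambda_i a_i = (0, 0)
  -> stationarity OK
Primal feasibility (all g_i <= 0): OK
Dual feasibility (all lambda_i >= 0): OK
Complementary slackness (lambda_i * g_i(x) = 0 for all i): FAILS

Verdict: the first failing condition is complementary_slackness -> comp.

comp


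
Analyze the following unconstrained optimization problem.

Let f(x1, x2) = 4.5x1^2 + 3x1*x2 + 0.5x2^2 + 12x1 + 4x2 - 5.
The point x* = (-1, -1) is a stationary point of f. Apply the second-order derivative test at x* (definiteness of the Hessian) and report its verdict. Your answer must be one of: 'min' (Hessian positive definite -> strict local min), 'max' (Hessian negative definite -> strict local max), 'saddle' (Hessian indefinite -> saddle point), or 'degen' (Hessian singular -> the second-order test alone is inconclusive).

Compute the Hessian H = grad^2 f:
  H = [[9, 3], [3, 1]]
Verify stationarity: grad f(x*) = H x* + g = (0, 0).
Eigenvalues of H: 0, 10.
H has a zero eigenvalue (singular; positive semidefinite but not definite), so H is neither positive definite, negative definite, nor indefinite. The second-order test alone is inconclusive -> degen.
(Indeed, f is constant along the null direction of H through x*, so x* is not a strict local extremum.)

degen
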